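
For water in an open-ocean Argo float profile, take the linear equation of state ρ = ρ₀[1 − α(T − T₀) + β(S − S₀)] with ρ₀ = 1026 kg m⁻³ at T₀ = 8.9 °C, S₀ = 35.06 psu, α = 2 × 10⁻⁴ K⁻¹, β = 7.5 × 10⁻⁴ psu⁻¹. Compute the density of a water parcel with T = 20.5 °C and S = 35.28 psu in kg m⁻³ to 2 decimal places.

1023.79 kg m⁻³

T − T₀ = +11.6 K, S − S₀ = +0.22 psu.
Bracket = 1 − α·(+11.6) + β·(+0.22) = 1 + (-2.155 × 10⁻³) = 0.9978450.
ρ = 1026 × 0.9978450 = 1023.79 kg m⁻³.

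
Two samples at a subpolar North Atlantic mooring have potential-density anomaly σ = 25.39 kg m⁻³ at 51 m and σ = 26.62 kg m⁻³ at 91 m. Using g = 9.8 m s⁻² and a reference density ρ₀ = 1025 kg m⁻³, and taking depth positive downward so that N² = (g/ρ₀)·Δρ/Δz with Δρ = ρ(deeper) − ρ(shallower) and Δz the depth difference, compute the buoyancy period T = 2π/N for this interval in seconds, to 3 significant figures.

Δρ = 1026.62 − 1025.39 = 1.23 kg m⁻³ over Δz = 91 − 51 = 40 m.
N² = (9.8/1025) × (1.23/40) = 2.9400 × 10⁻⁴ s⁻².
N = √(2.9400 × 10⁻⁴) = 0.017146 rad s⁻¹, so T = 2π/N = 366.45 s ≈ 366 s.
Since Δρ > 0 the layer is stably stratified.

366 s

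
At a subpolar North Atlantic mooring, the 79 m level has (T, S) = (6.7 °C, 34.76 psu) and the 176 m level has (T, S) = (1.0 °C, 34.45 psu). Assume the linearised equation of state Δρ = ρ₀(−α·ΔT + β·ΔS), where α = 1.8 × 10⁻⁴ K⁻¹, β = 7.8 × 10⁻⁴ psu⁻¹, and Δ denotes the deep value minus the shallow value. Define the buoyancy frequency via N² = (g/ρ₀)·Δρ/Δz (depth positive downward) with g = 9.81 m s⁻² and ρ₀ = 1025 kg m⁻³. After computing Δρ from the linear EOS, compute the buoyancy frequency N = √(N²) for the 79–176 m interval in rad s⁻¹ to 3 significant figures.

8.91 × 10⁻³ rad s⁻¹

ΔT = -5.7 K, ΔS = -0.31 psu (deep − shallow).
Δρ/ρ₀ = −αΔT + βΔS = 1.026 × 10⁻³ − 2.418 × 10⁻⁴ = 7.842 × 10⁻⁴, so Δρ ≈ 0.8038 kg m⁻³.
N² = (g/ρ₀)·Δρ/Δz = g·(Δρ/ρ₀)/Δz = 9.81 × 7.842 × 10⁻⁴ / 97 = 7.9309 × 10⁻⁵ s⁻².
N = √(7.9309 × 10⁻⁵) = 8.9056 × 10⁻³ rad s⁻¹ ≈ 8.91 × 10⁻³ rad s⁻¹.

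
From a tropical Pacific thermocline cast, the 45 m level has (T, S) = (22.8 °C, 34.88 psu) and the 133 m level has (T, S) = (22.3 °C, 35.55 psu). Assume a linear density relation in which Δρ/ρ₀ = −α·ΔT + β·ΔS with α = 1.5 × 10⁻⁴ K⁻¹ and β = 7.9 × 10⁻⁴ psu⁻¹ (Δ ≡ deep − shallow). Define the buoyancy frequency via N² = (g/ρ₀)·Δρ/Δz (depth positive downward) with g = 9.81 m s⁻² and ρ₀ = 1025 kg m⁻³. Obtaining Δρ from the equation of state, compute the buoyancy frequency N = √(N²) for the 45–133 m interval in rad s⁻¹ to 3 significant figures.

ΔT = -0.5 K, ΔS = +0.67 psu (deep − shallow).
Δρ/ρ₀ = −αΔT + βΔS = 7.50 × 10⁻⁵ + 5.293 × 10⁻⁴ = 6.043 × 10⁻⁴, so Δρ ≈ 0.6194 kg m⁻³.
N² = (g/ρ₀)·Δρ/Δz = g·(Δρ/ρ₀)/Δz = 9.81 × 6.043 × 10⁻⁴ / 88 = 6.7366 × 10⁻⁵ s⁻².
N = √(6.7366 × 10⁻⁵) = 8.2077 × 10⁻³ rad s⁻¹ ≈ 8.21 × 10⁻³ rad s⁻¹.

8.21 × 10⁻³ rad s⁻¹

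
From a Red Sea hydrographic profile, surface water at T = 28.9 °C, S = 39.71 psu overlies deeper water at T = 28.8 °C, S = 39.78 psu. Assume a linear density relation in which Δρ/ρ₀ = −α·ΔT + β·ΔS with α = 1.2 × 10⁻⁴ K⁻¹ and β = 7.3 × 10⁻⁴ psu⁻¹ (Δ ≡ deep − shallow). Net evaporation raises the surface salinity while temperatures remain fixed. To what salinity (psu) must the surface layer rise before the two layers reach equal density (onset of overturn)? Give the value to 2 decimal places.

Neutral buoyancy requires −α(T_deep − T_surf) + β(S_deep − S_surf′) = 0.
S_surf′ = S_deep − (α/β)·ΔT = 39.78 − (1.2 × 10⁻⁴/7.3 × 10⁻⁴)·(-0.1) = 39.7964 psu.
Increase required: 39.7964 − 39.71 = 0.0864 psu.

39.80 psu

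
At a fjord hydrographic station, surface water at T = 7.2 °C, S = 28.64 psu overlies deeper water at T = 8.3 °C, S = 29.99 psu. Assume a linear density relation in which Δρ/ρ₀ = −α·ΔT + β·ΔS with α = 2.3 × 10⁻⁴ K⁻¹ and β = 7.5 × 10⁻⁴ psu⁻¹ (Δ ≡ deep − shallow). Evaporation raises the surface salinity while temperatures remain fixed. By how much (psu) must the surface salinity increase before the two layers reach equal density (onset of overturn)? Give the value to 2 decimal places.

Neutral buoyancy requires −α(T_deep − T_surf) + β(S_deep − S_surf′) = 0.
S_surf′ = S_deep − (α/β)·ΔT = 29.99 − (2.3 × 10⁻⁴/7.5 × 10⁻⁴)·(+1.1) = 29.6527 psu.
Increase required: 29.6527 − 28.64 = 1.0127 psu.

1.01 psu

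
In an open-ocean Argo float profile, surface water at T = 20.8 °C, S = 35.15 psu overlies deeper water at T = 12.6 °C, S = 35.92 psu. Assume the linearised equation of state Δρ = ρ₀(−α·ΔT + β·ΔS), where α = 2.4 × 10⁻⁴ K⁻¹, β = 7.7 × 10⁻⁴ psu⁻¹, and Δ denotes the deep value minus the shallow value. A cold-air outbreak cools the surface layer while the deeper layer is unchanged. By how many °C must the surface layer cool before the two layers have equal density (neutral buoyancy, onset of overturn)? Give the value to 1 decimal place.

10.7 °C

Neutral buoyancy requires Δρ = 0, i.e. −α(T_deep − T_surf′) + β(S_deep − S_surf) = 0.
T_surf′ = T_deep − (β/α)·ΔS = 12.6 − (7.7 × 10⁻⁴/2.4 × 10⁻⁴)·(+0.77) = 10.130 °C.
Cooling required: 20.8 − (10.130) = 10.670 °C.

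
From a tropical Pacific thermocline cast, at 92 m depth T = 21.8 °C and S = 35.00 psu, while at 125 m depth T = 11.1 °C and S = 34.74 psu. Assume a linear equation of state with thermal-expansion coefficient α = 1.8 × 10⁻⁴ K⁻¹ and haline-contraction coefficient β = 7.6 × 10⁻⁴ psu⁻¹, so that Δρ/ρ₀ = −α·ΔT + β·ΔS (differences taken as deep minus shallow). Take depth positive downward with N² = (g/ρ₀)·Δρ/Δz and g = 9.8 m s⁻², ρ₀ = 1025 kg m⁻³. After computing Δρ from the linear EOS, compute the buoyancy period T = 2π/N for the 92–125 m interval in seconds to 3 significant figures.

277 s

ΔT = -10.7 K, ΔS = -0.26 psu (deep − shallow).
Δρ/ρ₀ = −αΔT + βΔS = 1.926 × 10⁻³ − 1.976 × 10⁻⁴ = 1.7284 × 10⁻³, so Δρ ≈ 1.772 kg m⁻³.
N² = (g/ρ₀)·Δρ/Δz = g·(Δρ/ρ₀)/Δz = 9.8 × 1.7284 × 10⁻³ / 33 = 5.1328 × 10⁻⁴ s⁻².
N = √(5.1328 × 10⁻⁴) = 0.022656 rad s⁻¹ → T = 2π/N = 277.33 s ≈ 277 s.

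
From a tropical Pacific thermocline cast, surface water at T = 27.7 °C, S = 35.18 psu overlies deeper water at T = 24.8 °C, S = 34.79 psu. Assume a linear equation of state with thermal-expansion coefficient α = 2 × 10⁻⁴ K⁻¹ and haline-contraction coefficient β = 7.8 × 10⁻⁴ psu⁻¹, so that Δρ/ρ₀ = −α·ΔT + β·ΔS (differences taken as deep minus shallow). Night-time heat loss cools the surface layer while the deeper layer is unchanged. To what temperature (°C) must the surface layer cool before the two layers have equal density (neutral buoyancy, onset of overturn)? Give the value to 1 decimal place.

Neutral buoyancy requires Δρ = 0, i.e. −α(T_deep − T_surf′) + β(S_deep − S_surf) = 0.
T_surf′ = T_deep − (β/α)·ΔS = 24.8 − (7.8 × 10⁻⁴/2 × 10⁻⁴)·(-0.39) = 26.321 °C.
Cooling required: 27.7 − (26.321) = 1.379 °C.

26.3 °C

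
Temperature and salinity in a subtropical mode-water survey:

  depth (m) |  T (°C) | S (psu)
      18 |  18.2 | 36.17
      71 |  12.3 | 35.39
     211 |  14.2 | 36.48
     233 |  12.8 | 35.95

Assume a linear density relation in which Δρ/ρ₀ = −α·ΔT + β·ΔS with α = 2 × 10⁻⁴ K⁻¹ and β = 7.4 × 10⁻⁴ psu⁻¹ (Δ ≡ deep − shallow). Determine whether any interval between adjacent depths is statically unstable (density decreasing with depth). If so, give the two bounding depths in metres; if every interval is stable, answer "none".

211–233 m

Evaluate Δρ/ρ₀ = −αΔT + βΔS across each adjacent pair:
  18–71 m: −αΔT+βΔS = −(2 × 10⁻⁴)(-5.9)+(7.4 × 10⁻⁴)(-0.78) = 6.0 × 10⁻⁴ → stable
  71–211 m: −αΔT+βΔS = −(2 × 10⁻⁴)(+1.9)+(7.4 × 10⁻⁴)(+1.09) = 4.3 × 10⁻⁴ → stable
  211–233 m: −αΔT+βΔS = −(2 × 10⁻⁴)(-1.4)+(7.4 × 10⁻⁴)(-0.53) = -1.1 × 10⁻⁴ → UNSTABLE
The 211–233 m interval has Δρ < 0: lighter water underlies denser water.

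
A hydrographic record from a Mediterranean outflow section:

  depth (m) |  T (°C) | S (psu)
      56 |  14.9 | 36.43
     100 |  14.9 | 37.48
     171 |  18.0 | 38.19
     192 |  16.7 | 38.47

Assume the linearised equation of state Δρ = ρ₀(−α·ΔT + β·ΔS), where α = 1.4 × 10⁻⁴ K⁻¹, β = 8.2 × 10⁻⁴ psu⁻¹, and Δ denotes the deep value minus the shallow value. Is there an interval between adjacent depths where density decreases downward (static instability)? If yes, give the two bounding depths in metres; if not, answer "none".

Evaluate Δρ/ρ₀ = −αΔT + βΔS across each adjacent pair:
  56–100 m: −αΔT+βΔS = −(1.4 × 10⁻⁴)(+0.0)+(8.2 × 10⁻⁴)(+1.05) = 8.6 × 10⁻⁴ → stable
  100–171 m: −αΔT+βΔS = −(1.4 × 10⁻⁴)(+3.1)+(8.2 × 10⁻⁴)(+0.71) = 1.5 × 10⁻⁴ → stable
  171–192 m: −αΔT+βΔS = −(1.4 × 10⁻⁴)(-1.3)+(8.2 × 10⁻⁴)(+0.28) = 4.1 × 10⁻⁴ → stable
Every interval has Δρ > 0: the column is stably stratified throughout.

none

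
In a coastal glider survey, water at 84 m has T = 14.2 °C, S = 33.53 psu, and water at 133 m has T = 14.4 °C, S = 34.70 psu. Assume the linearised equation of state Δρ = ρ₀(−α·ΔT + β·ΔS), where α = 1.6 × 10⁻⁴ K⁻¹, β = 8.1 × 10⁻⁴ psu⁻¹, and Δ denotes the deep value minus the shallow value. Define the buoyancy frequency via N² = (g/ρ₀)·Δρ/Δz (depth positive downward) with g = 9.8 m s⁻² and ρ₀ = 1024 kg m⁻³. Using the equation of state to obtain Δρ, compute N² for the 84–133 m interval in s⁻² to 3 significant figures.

1.83 × 10⁻⁴ s⁻²

ΔT = +0.2 K, ΔS = +1.17 psu (deep − shallow).
Δρ/ρ₀ = −αΔT + βΔS = -3.20 × 10⁻⁵ + 9.477 × 10⁻⁴ = 9.157 × 10⁻⁴, so Δρ ≈ 0.9377 kg m⁻³.
N² = (g/ρ₀)·Δρ/Δz = g·(Δρ/ρ₀)/Δz = 9.8 × 9.157 × 10⁻⁴ / 49 = 1.8314 × 10⁻⁴ s⁻² ≈ 1.83 × 10⁻⁴ s⁻².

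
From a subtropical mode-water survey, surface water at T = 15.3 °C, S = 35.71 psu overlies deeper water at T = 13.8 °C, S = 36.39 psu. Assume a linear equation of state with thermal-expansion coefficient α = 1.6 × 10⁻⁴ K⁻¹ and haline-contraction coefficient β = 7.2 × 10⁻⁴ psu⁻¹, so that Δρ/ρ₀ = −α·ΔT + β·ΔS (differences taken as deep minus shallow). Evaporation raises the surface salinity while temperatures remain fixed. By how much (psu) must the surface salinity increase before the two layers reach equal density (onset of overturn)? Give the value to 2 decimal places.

Neutral buoyancy requires −α(T_deep − T_surf) + β(S_deep − S_surf′) = 0.
S_surf′ = S_deep − (α/β)·ΔT = 36.39 − (1.6 × 10⁻⁴/7.2 × 10⁻⁴)·(-1.5) = 36.7233 psu.
Increase required: 36.7233 − 35.71 = 1.0133 psu.

1.01 psu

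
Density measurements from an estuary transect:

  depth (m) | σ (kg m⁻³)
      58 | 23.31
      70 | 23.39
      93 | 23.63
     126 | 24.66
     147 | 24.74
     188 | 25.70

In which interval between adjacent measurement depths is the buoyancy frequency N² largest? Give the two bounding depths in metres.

Compute the density gradient over each adjacent pair:
  58–70 m: Δρ/Δz = 0.08/12 = 6.7 × 10⁻³ kg m⁻⁴
  70–93 m: Δρ/Δz = 0.24/23 = 0.010 kg m⁻⁴
  93–126 m: Δρ/Δz = 1.03/33 = 0.031 kg m⁻⁴
  126–147 m: Δρ/Δz = 0.08/21 = 3.8 × 10⁻³ kg m⁻⁴
  147–188 m: Δρ/Δz = 0.96/41 = 0.023 kg m⁻⁴
The largest gradient is in the 93–126 m interval — the pycnocline.

93–126 m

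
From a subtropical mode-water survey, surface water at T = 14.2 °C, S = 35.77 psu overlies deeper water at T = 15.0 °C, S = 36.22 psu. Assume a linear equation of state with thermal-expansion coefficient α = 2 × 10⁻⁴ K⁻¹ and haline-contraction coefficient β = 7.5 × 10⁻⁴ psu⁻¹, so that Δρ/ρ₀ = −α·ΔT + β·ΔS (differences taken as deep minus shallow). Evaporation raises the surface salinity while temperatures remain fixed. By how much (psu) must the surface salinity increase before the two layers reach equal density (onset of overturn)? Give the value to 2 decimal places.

0.24 psu

Neutral buoyancy requires −α(T_deep − T_surf) + β(S_deep − S_surf′) = 0.
S_surf′ = S_deep − (α/β)·ΔT = 36.22 − (2 × 10⁻⁴/7.5 × 10⁻⁴)·(+0.8) = 36.0067 psu.
Increase required: 36.0067 − 35.77 = 0.2367 psu.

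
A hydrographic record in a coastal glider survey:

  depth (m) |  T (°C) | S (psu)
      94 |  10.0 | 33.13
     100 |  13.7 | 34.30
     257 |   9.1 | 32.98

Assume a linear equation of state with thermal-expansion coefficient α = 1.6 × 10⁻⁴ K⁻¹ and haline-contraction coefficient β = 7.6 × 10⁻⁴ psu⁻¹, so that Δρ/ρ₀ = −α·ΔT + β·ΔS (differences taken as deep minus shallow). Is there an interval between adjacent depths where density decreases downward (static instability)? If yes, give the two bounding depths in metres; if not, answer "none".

100–257 m

Evaluate Δρ/ρ₀ = −αΔT + βΔS across each adjacent pair:
  94–100 m: −αΔT+βΔS = −(1.6 × 10⁻⁴)(+3.7)+(7.6 × 10⁻⁴)(+1.17) = 3.0 × 10⁻⁴ → stable
  100–257 m: −αΔT+βΔS = −(1.6 × 10⁻⁴)(-4.6)+(7.6 × 10⁻⁴)(-1.32) = -2.7 × 10⁻⁴ → UNSTABLE
The 100–257 m interval has Δρ < 0: lighter water underlies denser water.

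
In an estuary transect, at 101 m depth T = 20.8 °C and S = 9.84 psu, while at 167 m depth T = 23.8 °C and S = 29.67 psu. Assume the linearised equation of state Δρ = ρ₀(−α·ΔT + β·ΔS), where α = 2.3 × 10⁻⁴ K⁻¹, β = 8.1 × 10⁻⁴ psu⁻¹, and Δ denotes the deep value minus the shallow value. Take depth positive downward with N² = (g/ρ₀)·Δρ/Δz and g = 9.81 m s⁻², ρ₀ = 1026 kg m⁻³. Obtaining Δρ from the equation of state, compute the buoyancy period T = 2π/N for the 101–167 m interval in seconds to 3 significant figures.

131 s

ΔT = +3.0 K, ΔS = +19.83 psu (deep − shallow).
Δρ/ρ₀ = −αΔT + βΔS = -6.90 × 10⁻⁴ + 0.0160623 = 0.0153723, so Δρ ≈ 15.77 kg m⁻³.
N² = (g/ρ₀)·Δρ/Δz = g·(Δρ/ρ₀)/Δz = 9.81 × 0.0153723 / 66 = 2.2849 × 10⁻³ s⁻².
N = √(2.2849 × 10⁻³) = 0.047801 rad s⁻¹ → T = 2π/N = 131.44 s ≈ 131 s.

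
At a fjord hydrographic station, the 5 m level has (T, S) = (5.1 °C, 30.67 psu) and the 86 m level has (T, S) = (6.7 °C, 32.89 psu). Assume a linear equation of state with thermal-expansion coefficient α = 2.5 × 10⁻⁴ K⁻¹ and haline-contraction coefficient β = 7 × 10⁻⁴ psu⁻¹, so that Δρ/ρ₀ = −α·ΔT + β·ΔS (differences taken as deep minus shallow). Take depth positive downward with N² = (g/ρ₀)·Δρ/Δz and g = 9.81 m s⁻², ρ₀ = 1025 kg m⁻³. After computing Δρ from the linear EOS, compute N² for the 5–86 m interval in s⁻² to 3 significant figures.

ΔT = +1.6 K, ΔS = +2.22 psu (deep − shallow).
Δρ/ρ₀ = −αΔT + βΔS = -4.00 × 10⁻⁴ + 1.554 × 10⁻³ = 1.154 × 10⁻³, so Δρ ≈ 1.183 kg m⁻³.
N² = (g/ρ₀)·Δρ/Δz = g·(Δρ/ρ₀)/Δz = 9.81 × 1.154 × 10⁻³ / 81 = 1.3976 × 10⁻⁴ s⁻² ≈ 1.40 × 10⁻⁴ s⁻².

1.40 × 10⁻⁴ s⁻²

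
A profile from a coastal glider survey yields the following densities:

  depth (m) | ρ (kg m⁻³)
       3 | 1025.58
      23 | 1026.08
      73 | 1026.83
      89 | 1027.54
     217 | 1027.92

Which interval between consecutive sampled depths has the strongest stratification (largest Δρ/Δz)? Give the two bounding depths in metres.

Compute the density gradient over each adjacent pair:
  3–23 m: Δρ/Δz = 0.50/20 = 0.025 kg m⁻⁴
  23–73 m: Δρ/Δz = 0.75/50 = 0.015 kg m⁻⁴
  73–89 m: Δρ/Δz = 0.71/16 = 0.044 kg m⁻⁴
  89–217 m: Δρ/Δz = 0.38/128 = 3.0 × 10⁻³ kg m⁻⁴
The largest gradient is in the 73–89 m interval — the pycnocline.

73–89 m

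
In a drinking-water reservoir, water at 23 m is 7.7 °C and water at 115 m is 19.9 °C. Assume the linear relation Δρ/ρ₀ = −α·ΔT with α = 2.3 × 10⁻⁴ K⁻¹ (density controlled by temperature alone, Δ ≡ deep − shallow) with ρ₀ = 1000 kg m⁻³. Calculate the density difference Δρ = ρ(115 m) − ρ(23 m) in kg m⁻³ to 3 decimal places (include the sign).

-2.806 kg m⁻³

ΔT = +12.2 K, Δρ/ρ₀ = −αΔT = -2.806 × 10⁻³.
Δρ = 1000 × (-2.806 × 10⁻³) = -2.806 kg m⁻³.
Negative Δρ: lighter below, statically unstable.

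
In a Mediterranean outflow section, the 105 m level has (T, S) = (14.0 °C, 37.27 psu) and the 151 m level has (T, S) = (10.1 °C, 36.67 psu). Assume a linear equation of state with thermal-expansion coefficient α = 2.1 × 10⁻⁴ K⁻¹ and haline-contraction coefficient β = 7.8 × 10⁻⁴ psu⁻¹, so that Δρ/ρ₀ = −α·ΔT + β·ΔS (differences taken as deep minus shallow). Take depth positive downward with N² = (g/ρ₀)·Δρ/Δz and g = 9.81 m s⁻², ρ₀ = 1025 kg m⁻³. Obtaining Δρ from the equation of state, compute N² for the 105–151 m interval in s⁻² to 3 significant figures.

7.49 × 10⁻⁵ s⁻²

ΔT = -3.9 K, ΔS = -0.60 psu (deep − shallow).
Δρ/ρ₀ = −αΔT + βΔS = 8.19 × 10⁻⁴ − 4.68 × 10⁻⁴ = 3.51 × 10⁻⁴, so Δρ ≈ 0.3598 kg m⁻³.
N² = (g/ρ₀)·Δρ/Δz = g·(Δρ/ρ₀)/Δz = 9.81 × 3.51 × 10⁻⁴ / 46 = 7.4855 × 10⁻⁵ s⁻² ≈ 7.49 × 10⁻⁵ s⁻².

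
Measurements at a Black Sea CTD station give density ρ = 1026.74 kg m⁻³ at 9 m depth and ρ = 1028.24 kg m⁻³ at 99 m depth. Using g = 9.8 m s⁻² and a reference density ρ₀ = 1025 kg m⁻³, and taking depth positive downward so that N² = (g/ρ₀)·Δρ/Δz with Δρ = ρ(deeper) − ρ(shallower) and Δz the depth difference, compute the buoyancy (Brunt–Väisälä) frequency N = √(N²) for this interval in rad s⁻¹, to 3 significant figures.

Δρ = 1028.24 − 1026.74 = 1.50 kg m⁻³ over Δz = 99 − 9 = 90 m.
N² = (9.8/1025) × (1.50/90) = 1.5935 × 10⁻⁴ s⁻².
N = √(1.5935 × 10⁻⁴) = 0.012623 rad s⁻¹ ≈ 0.0126 rad s⁻¹.

0.0126 rad s⁻¹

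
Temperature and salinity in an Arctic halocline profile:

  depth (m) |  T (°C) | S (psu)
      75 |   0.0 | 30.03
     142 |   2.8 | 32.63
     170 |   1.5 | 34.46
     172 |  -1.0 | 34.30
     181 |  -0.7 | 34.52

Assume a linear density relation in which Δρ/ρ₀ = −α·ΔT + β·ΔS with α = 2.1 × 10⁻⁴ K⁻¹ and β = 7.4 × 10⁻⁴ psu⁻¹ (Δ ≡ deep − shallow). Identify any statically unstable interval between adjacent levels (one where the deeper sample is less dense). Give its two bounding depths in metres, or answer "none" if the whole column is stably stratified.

Evaluate Δρ/ρ₀ = −αΔT + βΔS across each adjacent pair:
  75–142 m: −αΔT+βΔS = −(2.1 × 10⁻⁴)(+2.8)+(7.4 × 10⁻⁴)(+2.60) = 1.3 × 10⁻³ → stable
  142–170 m: −αΔT+βΔS = −(2.1 × 10⁻⁴)(-1.3)+(7.4 × 10⁻⁴)(+1.83) = 1.6 × 10⁻³ → stable
  170–172 m: −αΔT+βΔS = −(2.1 × 10⁻⁴)(-2.5)+(7.4 × 10⁻⁴)(-0.16) = 4.1 × 10⁻⁴ → stable
  172–181 m: −αΔT+βΔS = −(2.1 × 10⁻⁴)(+0.3)+(7.4 × 10⁻⁴)(+0.22) = 1.0 × 10⁻⁴ → stable
Every interval has Δρ > 0: the column is stably stratified throughout.

none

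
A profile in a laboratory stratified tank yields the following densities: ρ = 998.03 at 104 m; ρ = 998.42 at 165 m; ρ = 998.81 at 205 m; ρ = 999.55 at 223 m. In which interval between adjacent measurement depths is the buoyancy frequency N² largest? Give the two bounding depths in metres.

205–223 m

Compute the density gradient over each adjacent pair:
  104–165 m: Δρ/Δz = 0.39/61 = 6.4 × 10⁻³ kg m⁻⁴
  165–205 m: Δρ/Δz = 0.39/40 = 9.7 × 10⁻³ kg m⁻⁴
  205–223 m: Δρ/Δz = 0.74/18 = 0.041 kg m⁻⁴
The largest gradient is in the 205–223 m interval — the pycnocline.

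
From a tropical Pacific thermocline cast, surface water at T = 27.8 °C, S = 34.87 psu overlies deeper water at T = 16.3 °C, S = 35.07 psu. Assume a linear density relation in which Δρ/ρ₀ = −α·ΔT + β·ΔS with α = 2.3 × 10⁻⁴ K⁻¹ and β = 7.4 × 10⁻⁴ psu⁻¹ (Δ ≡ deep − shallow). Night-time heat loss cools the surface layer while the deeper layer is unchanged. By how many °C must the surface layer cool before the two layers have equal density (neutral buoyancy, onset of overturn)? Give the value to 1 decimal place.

12.1 °C

Neutral buoyancy requires Δρ = 0, i.e. −α(T_deep − T_surf′) + β(S_deep − S_surf) = 0.
T_surf′ = T_deep − (β/α)·ΔS = 16.3 − (7.4 × 10⁻⁴/2.3 × 10⁻⁴)·(+0.20) = 15.657 °C.
Cooling required: 27.8 − (15.657) = 12.143 °C.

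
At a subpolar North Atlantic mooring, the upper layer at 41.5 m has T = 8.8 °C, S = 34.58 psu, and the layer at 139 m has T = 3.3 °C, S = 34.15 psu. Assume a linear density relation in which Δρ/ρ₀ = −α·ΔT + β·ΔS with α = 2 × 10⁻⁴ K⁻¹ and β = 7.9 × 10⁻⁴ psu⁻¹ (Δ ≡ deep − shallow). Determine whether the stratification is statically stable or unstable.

stable

ΔT = 3.3 − 8.8 = -5.5 K and ΔS = 34.15 − 34.58 = -0.43 psu (deep − shallow).
−αΔT = 1.10 × 10⁻³; βΔS = -3.397 × 10⁻⁴; sum Δρ/ρ₀ = 7.603 × 10⁻⁴.
Δρ/ρ₀ > 0, so Δρ > 0: deeper water is denser → statically stable.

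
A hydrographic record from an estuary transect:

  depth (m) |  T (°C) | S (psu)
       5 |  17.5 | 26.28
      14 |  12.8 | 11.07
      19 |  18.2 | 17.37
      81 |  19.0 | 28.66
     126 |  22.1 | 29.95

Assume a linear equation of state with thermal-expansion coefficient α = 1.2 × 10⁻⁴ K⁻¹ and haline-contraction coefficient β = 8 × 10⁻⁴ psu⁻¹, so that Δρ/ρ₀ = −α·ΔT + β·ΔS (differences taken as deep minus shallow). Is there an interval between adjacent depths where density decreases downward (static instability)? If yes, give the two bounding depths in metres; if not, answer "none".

5–14 m

Evaluate Δρ/ρ₀ = −αΔT + βΔS across each adjacent pair:
  5–14 m: −αΔT+βΔS = −(1.2 × 10⁻⁴)(-4.7)+(8 × 10⁻⁴)(-15.21) = -0.012 → UNSTABLE
  14–19 m: −αΔT+βΔS = −(1.2 × 10⁻⁴)(+5.4)+(8 × 10⁻⁴)(+6.30) = 4.4 × 10⁻³ → stable
  19–81 m: −αΔT+βΔS = −(1.2 × 10⁻⁴)(+0.8)+(8 × 10⁻⁴)(+11.29) = 8.9 × 10⁻³ → stable
  81–126 m: −αΔT+βΔS = −(1.2 × 10⁻⁴)(+3.1)+(8 × 10⁻⁴)(+1.29) = 6.6 × 10⁻⁴ → stable
The 5–14 m interval has Δρ < 0: lighter water underlies denser water.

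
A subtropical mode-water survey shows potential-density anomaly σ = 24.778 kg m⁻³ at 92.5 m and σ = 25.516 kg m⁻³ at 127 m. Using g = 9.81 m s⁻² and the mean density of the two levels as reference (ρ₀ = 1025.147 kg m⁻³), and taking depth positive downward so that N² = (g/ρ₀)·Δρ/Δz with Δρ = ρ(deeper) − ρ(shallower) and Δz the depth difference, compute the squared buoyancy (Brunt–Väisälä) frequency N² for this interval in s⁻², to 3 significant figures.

Δρ = 1025.516 − 1024.778 = 0.738 kg m⁻³ over Δz = 127 − 92.5 = 34.5 m.
N² = (9.81/1025.147) × (0.738/34.5) = 2.0470 × 10⁻⁴ s⁻² ≈ 2.05 × 10⁻⁴ s⁻².

2.05 × 10⁻⁴ s⁻²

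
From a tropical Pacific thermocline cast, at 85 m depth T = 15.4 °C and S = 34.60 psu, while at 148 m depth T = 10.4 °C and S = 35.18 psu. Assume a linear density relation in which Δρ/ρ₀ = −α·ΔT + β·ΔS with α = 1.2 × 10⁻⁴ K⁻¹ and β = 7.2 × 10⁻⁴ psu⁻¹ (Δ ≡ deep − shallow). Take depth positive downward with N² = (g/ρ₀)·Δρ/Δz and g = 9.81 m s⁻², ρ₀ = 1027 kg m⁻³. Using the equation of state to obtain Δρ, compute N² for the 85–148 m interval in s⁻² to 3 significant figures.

1.58 × 10⁻⁴ s⁻²

ΔT = -5.0 K, ΔS = +0.58 psu (deep − shallow).
Δρ/ρ₀ = −αΔT + βΔS = 6.00 × 10⁻⁴ + 4.176 × 10⁻⁴ = 1.0176 × 10⁻³, so Δρ ≈ 1.045 kg m⁻³.
N² = (g/ρ₀)·Δρ/Δz = g·(Δρ/ρ₀)/Δz = 9.81 × 1.0176 × 10⁻³ / 63 = 1.5845 × 10⁻⁴ s⁻² ≈ 1.58 × 10⁻⁴ s⁻².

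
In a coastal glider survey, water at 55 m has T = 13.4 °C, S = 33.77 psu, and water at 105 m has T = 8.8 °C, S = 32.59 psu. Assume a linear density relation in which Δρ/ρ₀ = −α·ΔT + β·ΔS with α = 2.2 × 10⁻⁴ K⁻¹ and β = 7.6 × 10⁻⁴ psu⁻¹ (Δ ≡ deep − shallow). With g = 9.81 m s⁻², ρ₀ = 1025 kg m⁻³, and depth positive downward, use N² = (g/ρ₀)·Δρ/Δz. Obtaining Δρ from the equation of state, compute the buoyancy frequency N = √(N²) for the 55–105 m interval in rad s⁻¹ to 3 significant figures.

4.75 × 10⁻³ rad s⁻¹

ΔT = -4.6 K, ΔS = -1.18 psu (deep − shallow).
Δρ/ρ₀ = −αΔT + βΔS = 1.012 × 10⁻³ − 8.968 × 10⁻⁴ = 1.152 × 10⁻⁴, so Δρ ≈ 0.1181 kg m⁻³.
N² = (g/ρ₀)·Δρ/Δz = g·(Δρ/ρ₀)/Δz = 9.81 × 1.152 × 10⁻⁴ / 50 = 2.2602 × 10⁻⁵ s⁻².
N = √(2.2602 × 10⁻⁵) = 4.7542 × 10⁻³ rad s⁻¹ ≈ 4.75 × 10⁻³ rad s⁻¹.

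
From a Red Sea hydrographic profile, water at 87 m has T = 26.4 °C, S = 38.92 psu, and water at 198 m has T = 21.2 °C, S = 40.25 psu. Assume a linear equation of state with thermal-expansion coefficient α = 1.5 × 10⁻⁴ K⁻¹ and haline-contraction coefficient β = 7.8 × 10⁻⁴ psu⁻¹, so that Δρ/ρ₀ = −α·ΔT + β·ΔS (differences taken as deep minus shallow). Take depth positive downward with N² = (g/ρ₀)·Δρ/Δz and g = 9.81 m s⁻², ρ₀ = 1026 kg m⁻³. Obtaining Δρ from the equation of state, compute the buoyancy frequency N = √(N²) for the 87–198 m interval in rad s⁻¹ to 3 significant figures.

ΔT = -5.2 K, ΔS = +1.33 psu (deep − shallow).
Δρ/ρ₀ = −αΔT + βΔS = 7.80 × 10⁻⁴ + 1.0374 × 10⁻³ = 1.8174 × 10⁻³, so Δρ ≈ 1.865 kg m⁻³.
N² = (g/ρ₀)·Δρ/Δz = g·(Δρ/ρ₀)/Δz = 9.81 × 1.8174 × 10⁻³ / 111 = 1.6062 × 10⁻⁴ s⁻².
N = √(1.6062 × 10⁻⁴) = 0.012674 rad s⁻¹ ≈ 0.0127 rad s⁻¹.

0.0127 rad s⁻¹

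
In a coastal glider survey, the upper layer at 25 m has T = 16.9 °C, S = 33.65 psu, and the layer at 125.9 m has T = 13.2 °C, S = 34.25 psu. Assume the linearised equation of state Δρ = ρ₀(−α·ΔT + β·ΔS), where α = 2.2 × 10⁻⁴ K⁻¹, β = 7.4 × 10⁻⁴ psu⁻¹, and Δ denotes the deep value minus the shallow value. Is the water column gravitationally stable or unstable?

ΔT = 13.2 − 16.9 = -3.7 K and ΔS = 34.25 − 33.65 = +0.60 psu (deep − shallow).
−αΔT = 8.14 × 10⁻⁴; βΔS = 4.44 × 10⁻⁴; sum Δρ/ρ₀ = 1.258 × 10⁻³.
Δρ/ρ₀ > 0, so Δρ > 0: deeper water is denser → statically stable.

stable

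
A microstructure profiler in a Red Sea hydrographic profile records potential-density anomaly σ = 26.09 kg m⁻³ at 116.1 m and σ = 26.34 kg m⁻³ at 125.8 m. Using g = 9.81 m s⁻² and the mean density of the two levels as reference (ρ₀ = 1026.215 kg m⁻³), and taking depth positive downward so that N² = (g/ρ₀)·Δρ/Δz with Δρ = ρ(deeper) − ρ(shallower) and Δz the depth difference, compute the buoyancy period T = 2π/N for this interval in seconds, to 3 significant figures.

Δρ = 1026.34 − 1026.09 = 0.25 kg m⁻³ over Δz = 125.8 − 116.1 = 9.7 m.
N² = (9.81/1026.215) × (0.25/9.7) = 2.4638 × 10⁻⁴ s⁻².
N = √(2.4638 × 10⁻⁴) = 0.015696 rad s⁻¹, so T = 2π/N = 400.30 s ≈ 400 s.

400 s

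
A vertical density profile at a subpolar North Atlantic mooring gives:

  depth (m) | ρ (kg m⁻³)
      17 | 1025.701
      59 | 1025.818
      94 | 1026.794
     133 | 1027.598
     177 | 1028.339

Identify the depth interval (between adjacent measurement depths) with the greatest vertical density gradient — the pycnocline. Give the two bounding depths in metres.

Compute the density gradient over each adjacent pair:
  17–59 m: Δρ/Δz = 0.117/42 = 2.8 × 10⁻³ kg m⁻⁴
  59–94 m: Δρ/Δz = 0.976/35 = 0.028 kg m⁻⁴
  94–133 m: Δρ/Δz = 0.804/39 = 0.021 kg m⁻⁴
  133–177 m: Δρ/Δz = 0.741/44 = 0.017 kg m⁻⁴
The largest gradient is in the 59–94 m interval — the pycnocline.

59–94 m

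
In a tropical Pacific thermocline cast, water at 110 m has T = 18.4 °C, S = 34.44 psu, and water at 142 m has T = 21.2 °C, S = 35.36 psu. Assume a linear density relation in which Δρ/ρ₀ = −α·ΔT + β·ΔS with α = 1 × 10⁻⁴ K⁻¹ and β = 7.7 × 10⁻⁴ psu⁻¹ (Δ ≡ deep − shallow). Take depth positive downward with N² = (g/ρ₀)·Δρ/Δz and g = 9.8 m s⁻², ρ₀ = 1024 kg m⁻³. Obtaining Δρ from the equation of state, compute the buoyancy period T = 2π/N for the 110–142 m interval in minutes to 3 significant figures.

ΔT = +2.8 K, ΔS = +0.92 psu (deep − shallow).
Δρ/ρ₀ = −αΔT + βΔS = -2.80 × 10⁻⁴ + 7.084 × 10⁻⁴ = 4.284 × 10⁻⁴, so Δρ ≈ 0.4387 kg m⁻³.
N² = (g/ρ₀)·Δρ/Δz = g·(Δρ/ρ₀)/Δz = 9.8 × 4.284 × 10⁻⁴ / 32 = 1.3120 × 10⁻⁴ s⁻².
N = √(1.3120 × 10⁻⁴) = 0.011454 rad s⁻¹ → T = 2π/N = 548.56 s = 9.1427 min ≈ 9.14 min.

9.14 min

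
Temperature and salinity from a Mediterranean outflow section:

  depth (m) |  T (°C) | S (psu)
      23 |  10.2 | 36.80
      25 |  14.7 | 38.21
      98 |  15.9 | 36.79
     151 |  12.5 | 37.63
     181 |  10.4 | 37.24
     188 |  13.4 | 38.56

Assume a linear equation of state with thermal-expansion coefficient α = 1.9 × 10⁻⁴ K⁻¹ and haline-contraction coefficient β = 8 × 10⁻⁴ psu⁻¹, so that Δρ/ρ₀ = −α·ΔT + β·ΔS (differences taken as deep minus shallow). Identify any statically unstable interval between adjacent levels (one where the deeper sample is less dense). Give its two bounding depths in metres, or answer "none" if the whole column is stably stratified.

25–98 m

Evaluate Δρ/ρ₀ = −αΔT + βΔS across each adjacent pair:
  23–25 m: −αΔT+βΔS = −(1.9 × 10⁻⁴)(+4.5)+(8 × 10⁻⁴)(+1.41) = 2.7 × 10⁻⁴ → stable
  25–98 m: −αΔT+βΔS = −(1.9 × 10⁻⁴)(+1.2)+(8 × 10⁻⁴)(-1.42) = -1.4 × 10⁻³ → UNSTABLE
  98–151 m: −αΔT+βΔS = −(1.9 × 10⁻⁴)(-3.4)+(8 × 10⁻⁴)(+0.84) = 1.3 × 10⁻³ → stable
  151–181 m: −αΔT+βΔS = −(1.9 × 10⁻⁴)(-2.1)+(8 × 10⁻⁴)(-0.39) = 8.7 × 10⁻⁵ → stable
  181–188 m: −αΔT+βΔS = −(1.9 × 10⁻⁴)(+3.0)+(8 × 10⁻⁴)(+1.32) = 4.9 × 10⁻⁴ → stable
The 25–98 m interval has Δρ < 0: lighter water underlies denser water.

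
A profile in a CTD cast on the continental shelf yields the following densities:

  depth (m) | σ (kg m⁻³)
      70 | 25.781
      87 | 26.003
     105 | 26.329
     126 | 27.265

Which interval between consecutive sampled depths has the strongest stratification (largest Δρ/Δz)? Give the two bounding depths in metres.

105–126 m

Compute the density gradient over each adjacent pair:
  70–87 m: Δρ/Δz = 0.222/17 = 0.013 kg m⁻⁴
  87–105 m: Δρ/Δz = 0.326/18 = 0.018 kg m⁻⁴
  105–126 m: Δρ/Δz = 0.936/21 = 0.045 kg m⁻⁴
The largest gradient is in the 105–126 m interval — the pycnocline.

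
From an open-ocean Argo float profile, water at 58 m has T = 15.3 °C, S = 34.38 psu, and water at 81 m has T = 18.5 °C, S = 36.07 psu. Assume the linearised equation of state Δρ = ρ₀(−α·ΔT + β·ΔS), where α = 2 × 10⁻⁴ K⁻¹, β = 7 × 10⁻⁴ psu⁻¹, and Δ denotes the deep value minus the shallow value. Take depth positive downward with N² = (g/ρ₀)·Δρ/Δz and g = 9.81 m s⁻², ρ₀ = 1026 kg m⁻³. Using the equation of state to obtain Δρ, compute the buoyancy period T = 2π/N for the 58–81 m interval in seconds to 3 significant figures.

413 s

ΔT = +3.2 K, ΔS = +1.69 psu (deep − shallow).
Δρ/ρ₀ = −αΔT + βΔS = -6.40 × 10⁻⁴ + 1.183 × 10⁻³ = 5.43 × 10⁻⁴, so Δρ ≈ 0.5571 kg m⁻³.
N² = (g/ρ₀)·Δρ/Δz = g·(Δρ/ρ₀)/Δz = 9.81 × 5.43 × 10⁻⁴ / 23 = 2.3160 × 10⁻⁴ s⁻².
N = √(2.3160 × 10⁻⁴) = 0.015218 rad s⁻¹ → T = 2π/N = 412.88 s ≈ 413 s.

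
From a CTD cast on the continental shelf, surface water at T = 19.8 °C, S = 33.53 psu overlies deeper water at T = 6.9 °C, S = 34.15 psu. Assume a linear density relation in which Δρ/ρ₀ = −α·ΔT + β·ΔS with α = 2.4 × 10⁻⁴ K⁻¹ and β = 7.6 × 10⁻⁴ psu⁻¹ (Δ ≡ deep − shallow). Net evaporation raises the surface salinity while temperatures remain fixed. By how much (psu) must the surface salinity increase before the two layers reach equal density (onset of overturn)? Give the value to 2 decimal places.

Neutral buoyancy requires −α(T_deep − T_surf) + β(S_deep − S_surf′) = 0.
S_surf′ = S_deep − (α/β)·ΔT = 34.15 − (2.4 × 10⁻⁴/7.6 × 10⁻⁴)·(-12.9) = 38.2237 psu.
Increase required: 38.2237 − 33.53 = 4.6937 psu.

4.69 psu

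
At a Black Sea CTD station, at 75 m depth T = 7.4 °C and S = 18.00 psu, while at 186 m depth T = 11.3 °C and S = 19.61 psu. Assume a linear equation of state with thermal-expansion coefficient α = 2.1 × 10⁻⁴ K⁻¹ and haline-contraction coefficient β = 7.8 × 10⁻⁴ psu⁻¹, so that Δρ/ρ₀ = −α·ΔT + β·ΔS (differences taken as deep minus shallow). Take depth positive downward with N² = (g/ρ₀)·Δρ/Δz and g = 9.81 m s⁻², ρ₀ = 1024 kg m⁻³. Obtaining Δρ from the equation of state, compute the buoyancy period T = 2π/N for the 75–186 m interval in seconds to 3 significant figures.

1.01 × 10³ s

ΔT = +3.9 K, ΔS = +1.61 psu (deep − shallow).
Δρ/ρ₀ = −αΔT + βΔS = -8.19 × 10⁻⁴ + 1.2558 × 10⁻³ = 4.368 × 10⁻⁴, so Δρ ≈ 0.4473 kg m⁻³.
N² = (g/ρ₀)·Δρ/Δz = g·(Δρ/ρ₀)/Δz = 9.81 × 4.368 × 10⁻⁴ / 111 = 3.8604 × 10⁻⁵ s⁻².
N = √(3.8604 × 10⁻⁵) = 6.2132 × 10⁻³ rad s⁻¹ → T = 2π/N = 1.0113 × 10³ s ≈ 1.01 × 10³ s.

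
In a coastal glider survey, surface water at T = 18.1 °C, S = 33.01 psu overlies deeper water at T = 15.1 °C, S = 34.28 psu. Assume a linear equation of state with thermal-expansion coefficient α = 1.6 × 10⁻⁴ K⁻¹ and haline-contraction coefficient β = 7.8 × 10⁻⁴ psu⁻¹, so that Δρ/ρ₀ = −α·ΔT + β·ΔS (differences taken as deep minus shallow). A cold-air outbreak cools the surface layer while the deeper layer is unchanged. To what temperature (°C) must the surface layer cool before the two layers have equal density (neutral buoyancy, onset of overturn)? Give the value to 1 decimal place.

Neutral buoyancy requires Δρ = 0, i.e. −α(T_deep − T_surf′) + β(S_deep − S_surf) = 0.
T_surf′ = T_deep − (β/α)·ΔS = 15.1 − (7.8 × 10⁻⁴/1.6 × 10⁻⁴)·(+1.27) = 8.909 °C.
Cooling required: 18.1 − (8.909) = 9.191 °C.

8.9 °C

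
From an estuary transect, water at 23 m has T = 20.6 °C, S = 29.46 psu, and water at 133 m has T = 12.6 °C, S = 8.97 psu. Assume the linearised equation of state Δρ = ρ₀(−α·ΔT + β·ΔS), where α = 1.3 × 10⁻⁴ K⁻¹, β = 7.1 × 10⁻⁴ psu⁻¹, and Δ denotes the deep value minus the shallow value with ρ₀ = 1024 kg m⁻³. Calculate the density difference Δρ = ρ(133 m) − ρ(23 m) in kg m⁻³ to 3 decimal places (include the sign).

-13.832 kg m⁻³

ΔT = -8.0 K, ΔS = -20.49 psu (deep − shallow).
Δρ/ρ₀ = −(1.3 × 10⁻⁴)(-8.0) + (7.1 × 10⁻⁴)(-20.49) = -0.0135079.
Δρ = 1024 × (-0.0135079) = -13.832 kg m⁻³.
Negative Δρ: lighter below, statically unstable.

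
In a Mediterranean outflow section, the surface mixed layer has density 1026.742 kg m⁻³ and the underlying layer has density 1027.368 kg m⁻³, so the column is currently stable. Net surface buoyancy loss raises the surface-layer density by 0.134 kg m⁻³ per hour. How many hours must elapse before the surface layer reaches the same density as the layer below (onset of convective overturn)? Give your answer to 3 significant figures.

4.67 hours

Density deficit of the surface layer: 1027.368 − 1026.742 = 0.626 kg m⁻³.
Required change = 0.626 / 0.134 = 4.67 hours.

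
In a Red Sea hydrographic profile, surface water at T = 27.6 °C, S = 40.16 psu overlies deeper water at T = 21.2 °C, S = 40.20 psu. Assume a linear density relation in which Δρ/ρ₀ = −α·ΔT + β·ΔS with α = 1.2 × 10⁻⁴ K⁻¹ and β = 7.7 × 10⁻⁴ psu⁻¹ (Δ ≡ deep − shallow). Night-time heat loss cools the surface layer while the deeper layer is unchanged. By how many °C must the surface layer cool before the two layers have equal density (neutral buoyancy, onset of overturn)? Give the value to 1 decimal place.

6.7 °C

Neutral buoyancy requires Δρ = 0, i.e. −α(T_deep − T_surf′) + β(S_deep − S_surf) = 0.
T_surf′ = T_deep − (β/α)·ΔS = 21.2 − (7.7 × 10⁻⁴/1.2 × 10⁻⁴)·(+0.04) = 20.943 °C.
Cooling required: 27.6 − (20.943) = 6.657 °C.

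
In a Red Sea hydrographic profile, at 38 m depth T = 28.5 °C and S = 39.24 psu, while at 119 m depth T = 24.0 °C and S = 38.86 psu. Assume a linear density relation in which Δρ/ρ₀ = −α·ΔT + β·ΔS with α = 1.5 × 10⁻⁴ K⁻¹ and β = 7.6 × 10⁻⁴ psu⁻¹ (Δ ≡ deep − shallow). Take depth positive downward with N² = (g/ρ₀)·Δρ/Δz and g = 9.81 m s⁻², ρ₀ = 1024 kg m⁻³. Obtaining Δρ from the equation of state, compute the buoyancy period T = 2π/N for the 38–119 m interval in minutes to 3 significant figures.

ΔT = -4.5 K, ΔS = -0.38 psu (deep − shallow).
Δρ/ρ₀ = −αΔT + βΔS = 6.75 × 10⁻⁴ − 2.888 × 10⁻⁴ = 3.862 × 10⁻⁴, so Δρ ≈ 0.3955 kg m⁻³.
N² = (g/ρ₀)·Δρ/Δz = g·(Δρ/ρ₀)/Δz = 9.81 × 3.862 × 10⁻⁴ / 81 = 4.6773 × 10⁻⁵ s⁻².
N = √(4.6773 × 10⁻⁵) = 6.8391 × 10⁻³ rad s⁻¹ → T = 2π/N = 918.72 s = 15.312 min ≈ 15.3 min.

15.3 min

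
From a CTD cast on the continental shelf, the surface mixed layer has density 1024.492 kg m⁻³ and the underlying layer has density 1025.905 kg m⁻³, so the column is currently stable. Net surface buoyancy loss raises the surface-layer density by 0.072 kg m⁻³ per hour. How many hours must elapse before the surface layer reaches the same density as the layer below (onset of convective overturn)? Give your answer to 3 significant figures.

Density deficit of the surface layer: 1025.905 − 1024.492 = 1.413 kg m⁻³.
Required change = 1.413 / 0.072 = 19.6 hours.

19.6 hours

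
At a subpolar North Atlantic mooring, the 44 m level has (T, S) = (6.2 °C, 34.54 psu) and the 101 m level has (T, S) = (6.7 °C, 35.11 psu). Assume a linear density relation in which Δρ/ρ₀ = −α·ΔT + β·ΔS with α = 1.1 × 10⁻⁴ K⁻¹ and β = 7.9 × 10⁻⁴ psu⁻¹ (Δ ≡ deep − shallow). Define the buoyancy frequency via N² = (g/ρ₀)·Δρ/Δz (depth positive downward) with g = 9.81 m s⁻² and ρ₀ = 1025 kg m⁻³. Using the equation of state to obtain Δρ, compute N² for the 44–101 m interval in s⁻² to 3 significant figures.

6.80 × 10⁻⁵ s⁻²

ΔT = +0.5 K, ΔS = +0.57 psu (deep − shallow).
Δρ/ρ₀ = −αΔT + βΔS = -5.50 × 10⁻⁵ + 4.503 × 10⁻⁴ = 3.953 × 10⁻⁴, so Δρ ≈ 0.4052 kg m⁻³.
N² = (g/ρ₀)·Δρ/Δz = g·(Δρ/ρ₀)/Δz = 9.81 × 3.953 × 10⁻⁴ / 57 = 6.8033 × 10⁻⁵ s⁻² ≈ 6.80 × 10⁻⁵ s⁻².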